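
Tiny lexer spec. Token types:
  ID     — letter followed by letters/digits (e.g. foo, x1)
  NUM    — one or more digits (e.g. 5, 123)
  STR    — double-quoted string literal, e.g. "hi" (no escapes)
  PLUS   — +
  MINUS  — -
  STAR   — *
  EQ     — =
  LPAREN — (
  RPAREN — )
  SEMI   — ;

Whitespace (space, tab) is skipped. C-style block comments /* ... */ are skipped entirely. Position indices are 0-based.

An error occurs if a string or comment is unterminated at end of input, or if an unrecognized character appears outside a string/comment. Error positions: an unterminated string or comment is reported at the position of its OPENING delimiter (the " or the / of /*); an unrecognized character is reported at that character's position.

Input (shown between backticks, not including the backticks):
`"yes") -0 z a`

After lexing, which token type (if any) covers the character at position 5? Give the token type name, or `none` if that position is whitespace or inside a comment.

pos=0: enter STRING mode
pos=0: emit STR "yes" (now at pos=5)
pos=5: emit RPAREN ')'
pos=7: emit MINUS '-'
pos=8: emit NUM '0' (now at pos=9)
pos=10: emit ID 'z' (now at pos=11)
pos=12: emit ID 'a' (now at pos=13)
DONE. 6 tokens: [STR, RPAREN, MINUS, NUM, ID, ID]
Position 5: char is ')' -> RPAREN

Answer: RPAREN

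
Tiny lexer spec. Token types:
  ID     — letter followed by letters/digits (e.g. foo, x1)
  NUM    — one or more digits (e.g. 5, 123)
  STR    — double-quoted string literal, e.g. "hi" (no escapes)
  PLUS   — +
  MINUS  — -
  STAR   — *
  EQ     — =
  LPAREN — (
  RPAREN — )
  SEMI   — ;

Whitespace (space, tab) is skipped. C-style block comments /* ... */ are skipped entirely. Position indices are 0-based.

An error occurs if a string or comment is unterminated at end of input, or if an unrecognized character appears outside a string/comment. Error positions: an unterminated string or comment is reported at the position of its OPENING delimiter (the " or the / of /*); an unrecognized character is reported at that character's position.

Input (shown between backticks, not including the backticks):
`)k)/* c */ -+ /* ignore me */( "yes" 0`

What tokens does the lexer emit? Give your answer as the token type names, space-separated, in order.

Answer: RPAREN ID RPAREN MINUS PLUS LPAREN STR NUM

Derivation:
pos=0: emit RPAREN ')'
pos=1: emit ID 'k' (now at pos=2)
pos=2: emit RPAREN ')'
pos=3: enter COMMENT mode (saw '/*')
exit COMMENT mode (now at pos=10)
pos=11: emit MINUS '-'
pos=12: emit PLUS '+'
pos=14: enter COMMENT mode (saw '/*')
exit COMMENT mode (now at pos=29)
pos=29: emit LPAREN '('
pos=31: enter STRING mode
pos=31: emit STR "yes" (now at pos=36)
pos=37: emit NUM '0' (now at pos=38)
DONE. 8 tokens: [RPAREN, ID, RPAREN, MINUS, PLUS, LPAREN, STR, NUM]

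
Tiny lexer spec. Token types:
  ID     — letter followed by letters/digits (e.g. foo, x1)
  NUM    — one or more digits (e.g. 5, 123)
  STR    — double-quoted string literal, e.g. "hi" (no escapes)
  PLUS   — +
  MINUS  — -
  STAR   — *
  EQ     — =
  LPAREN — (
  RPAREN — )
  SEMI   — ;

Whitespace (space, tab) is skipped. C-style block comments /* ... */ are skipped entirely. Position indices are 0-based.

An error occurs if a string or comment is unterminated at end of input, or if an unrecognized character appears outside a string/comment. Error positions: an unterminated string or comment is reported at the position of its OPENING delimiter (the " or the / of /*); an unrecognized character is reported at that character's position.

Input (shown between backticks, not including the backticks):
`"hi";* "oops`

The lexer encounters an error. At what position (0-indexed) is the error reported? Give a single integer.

pos=0: enter STRING mode
pos=0: emit STR "hi" (now at pos=4)
pos=4: emit SEMI ';'
pos=5: emit STAR '*'
pos=7: enter STRING mode
pos=7: ERROR — unterminated string

Answer: 7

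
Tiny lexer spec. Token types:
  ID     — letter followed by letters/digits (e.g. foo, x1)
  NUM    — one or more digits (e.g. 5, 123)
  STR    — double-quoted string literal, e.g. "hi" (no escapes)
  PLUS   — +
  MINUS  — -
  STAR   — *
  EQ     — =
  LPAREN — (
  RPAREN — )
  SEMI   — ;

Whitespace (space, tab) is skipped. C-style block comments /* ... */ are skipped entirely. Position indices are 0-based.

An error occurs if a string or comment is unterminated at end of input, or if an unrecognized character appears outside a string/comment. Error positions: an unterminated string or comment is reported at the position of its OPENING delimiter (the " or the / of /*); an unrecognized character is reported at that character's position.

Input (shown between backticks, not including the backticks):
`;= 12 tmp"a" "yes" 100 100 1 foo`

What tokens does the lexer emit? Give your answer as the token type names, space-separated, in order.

pos=0: emit SEMI ';'
pos=1: emit EQ '='
pos=3: emit NUM '12' (now at pos=5)
pos=6: emit ID 'tmp' (now at pos=9)
pos=9: enter STRING mode
pos=9: emit STR "a" (now at pos=12)
pos=13: enter STRING mode
pos=13: emit STR "yes" (now at pos=18)
pos=19: emit NUM '100' (now at pos=22)
pos=23: emit NUM '100' (now at pos=26)
pos=27: emit NUM '1' (now at pos=28)
pos=29: emit ID 'foo' (now at pos=32)
DONE. 10 tokens: [SEMI, EQ, NUM, ID, STR, STR, NUM, NUM, NUM, ID]

Answer: SEMI EQ NUM ID STR STR NUM NUM NUM ID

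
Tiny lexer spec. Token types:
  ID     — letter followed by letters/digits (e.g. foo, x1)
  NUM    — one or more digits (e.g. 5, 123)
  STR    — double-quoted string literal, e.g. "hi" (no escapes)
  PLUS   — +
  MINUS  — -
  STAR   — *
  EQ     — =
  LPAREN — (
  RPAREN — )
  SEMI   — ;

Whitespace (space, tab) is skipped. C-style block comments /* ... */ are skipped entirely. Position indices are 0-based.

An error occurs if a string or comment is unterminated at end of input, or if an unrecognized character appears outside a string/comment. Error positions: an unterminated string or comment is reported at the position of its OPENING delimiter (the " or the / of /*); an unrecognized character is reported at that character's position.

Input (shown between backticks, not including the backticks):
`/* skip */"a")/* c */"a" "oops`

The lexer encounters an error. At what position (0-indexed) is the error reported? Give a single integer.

pos=0: enter COMMENT mode (saw '/*')
exit COMMENT mode (now at pos=10)
pos=10: enter STRING mode
pos=10: emit STR "a" (now at pos=13)
pos=13: emit RPAREN ')'
pos=14: enter COMMENT mode (saw '/*')
exit COMMENT mode (now at pos=21)
pos=21: enter STRING mode
pos=21: emit STR "a" (now at pos=24)
pos=25: enter STRING mode
pos=25: ERROR — unterminated string

Answer: 25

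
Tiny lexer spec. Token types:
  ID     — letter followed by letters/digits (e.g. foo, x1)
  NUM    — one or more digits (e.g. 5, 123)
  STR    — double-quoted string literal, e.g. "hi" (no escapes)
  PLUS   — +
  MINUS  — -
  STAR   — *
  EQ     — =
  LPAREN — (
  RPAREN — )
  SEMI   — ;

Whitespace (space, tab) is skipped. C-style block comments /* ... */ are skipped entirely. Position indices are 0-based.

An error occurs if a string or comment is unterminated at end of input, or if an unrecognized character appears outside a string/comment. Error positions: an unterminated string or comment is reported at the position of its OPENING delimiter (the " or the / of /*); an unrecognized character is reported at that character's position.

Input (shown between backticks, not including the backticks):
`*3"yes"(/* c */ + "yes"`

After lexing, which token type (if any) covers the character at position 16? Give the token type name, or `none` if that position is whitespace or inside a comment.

pos=0: emit STAR '*'
pos=1: emit NUM '3' (now at pos=2)
pos=2: enter STRING mode
pos=2: emit STR "yes" (now at pos=7)
pos=7: emit LPAREN '('
pos=8: enter COMMENT mode (saw '/*')
exit COMMENT mode (now at pos=15)
pos=16: emit PLUS '+'
pos=18: enter STRING mode
pos=18: emit STR "yes" (now at pos=23)
DONE. 6 tokens: [STAR, NUM, STR, LPAREN, PLUS, STR]
Position 16: char is '+' -> PLUS

Answer: PLUS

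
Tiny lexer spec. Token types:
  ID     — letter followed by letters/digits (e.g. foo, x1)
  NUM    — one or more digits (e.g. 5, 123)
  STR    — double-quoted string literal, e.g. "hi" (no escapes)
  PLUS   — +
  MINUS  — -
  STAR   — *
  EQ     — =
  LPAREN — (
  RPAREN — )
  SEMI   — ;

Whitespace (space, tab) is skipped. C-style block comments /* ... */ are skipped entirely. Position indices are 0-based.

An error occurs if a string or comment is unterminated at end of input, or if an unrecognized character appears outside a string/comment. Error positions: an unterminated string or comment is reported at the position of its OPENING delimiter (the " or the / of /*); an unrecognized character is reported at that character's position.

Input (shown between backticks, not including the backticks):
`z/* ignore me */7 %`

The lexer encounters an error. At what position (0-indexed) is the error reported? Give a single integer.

Answer: 18

Derivation:
pos=0: emit ID 'z' (now at pos=1)
pos=1: enter COMMENT mode (saw '/*')
exit COMMENT mode (now at pos=16)
pos=16: emit NUM '7' (now at pos=17)
pos=18: ERROR — unrecognized char '%'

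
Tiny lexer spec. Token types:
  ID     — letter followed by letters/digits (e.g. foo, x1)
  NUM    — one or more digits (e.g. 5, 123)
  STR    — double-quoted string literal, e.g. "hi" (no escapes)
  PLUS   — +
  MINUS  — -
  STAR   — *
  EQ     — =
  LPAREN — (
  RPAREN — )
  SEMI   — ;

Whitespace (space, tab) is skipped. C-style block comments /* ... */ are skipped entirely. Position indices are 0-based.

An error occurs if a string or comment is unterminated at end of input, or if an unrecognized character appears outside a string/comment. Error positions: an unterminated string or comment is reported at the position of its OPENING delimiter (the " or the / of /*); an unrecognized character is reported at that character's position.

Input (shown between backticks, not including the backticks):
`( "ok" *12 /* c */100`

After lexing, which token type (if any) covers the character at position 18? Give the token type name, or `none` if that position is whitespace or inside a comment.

Answer: NUM

Derivation:
pos=0: emit LPAREN '('
pos=2: enter STRING mode
pos=2: emit STR "ok" (now at pos=6)
pos=7: emit STAR '*'
pos=8: emit NUM '12' (now at pos=10)
pos=11: enter COMMENT mode (saw '/*')
exit COMMENT mode (now at pos=18)
pos=18: emit NUM '100' (now at pos=21)
DONE. 5 tokens: [LPAREN, STR, STAR, NUM, NUM]
Position 18: char is '1' -> NUM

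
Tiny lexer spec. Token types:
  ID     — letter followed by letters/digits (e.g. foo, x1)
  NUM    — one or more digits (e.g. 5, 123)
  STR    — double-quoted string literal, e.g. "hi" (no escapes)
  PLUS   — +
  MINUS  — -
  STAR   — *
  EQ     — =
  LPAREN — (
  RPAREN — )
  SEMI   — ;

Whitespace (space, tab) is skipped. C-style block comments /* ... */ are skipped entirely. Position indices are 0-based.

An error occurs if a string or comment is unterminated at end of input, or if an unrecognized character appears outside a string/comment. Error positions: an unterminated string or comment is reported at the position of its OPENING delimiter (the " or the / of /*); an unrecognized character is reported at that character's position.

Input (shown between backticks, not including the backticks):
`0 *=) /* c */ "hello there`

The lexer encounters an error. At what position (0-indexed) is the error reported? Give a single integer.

Answer: 14

Derivation:
pos=0: emit NUM '0' (now at pos=1)
pos=2: emit STAR '*'
pos=3: emit EQ '='
pos=4: emit RPAREN ')'
pos=6: enter COMMENT mode (saw '/*')
exit COMMENT mode (now at pos=13)
pos=14: enter STRING mode
pos=14: ERROR — unterminated string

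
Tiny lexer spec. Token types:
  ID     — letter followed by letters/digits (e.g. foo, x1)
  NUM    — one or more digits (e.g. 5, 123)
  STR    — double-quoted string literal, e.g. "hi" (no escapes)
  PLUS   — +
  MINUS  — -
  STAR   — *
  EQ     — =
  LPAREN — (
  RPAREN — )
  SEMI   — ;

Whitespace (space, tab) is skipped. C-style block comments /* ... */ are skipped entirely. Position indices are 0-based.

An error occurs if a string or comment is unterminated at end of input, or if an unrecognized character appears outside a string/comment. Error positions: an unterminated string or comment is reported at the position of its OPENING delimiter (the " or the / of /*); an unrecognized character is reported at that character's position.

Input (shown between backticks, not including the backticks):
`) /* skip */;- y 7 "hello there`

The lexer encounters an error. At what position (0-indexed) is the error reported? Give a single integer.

pos=0: emit RPAREN ')'
pos=2: enter COMMENT mode (saw '/*')
exit COMMENT mode (now at pos=12)
pos=12: emit SEMI ';'
pos=13: emit MINUS '-'
pos=15: emit ID 'y' (now at pos=16)
pos=17: emit NUM '7' (now at pos=18)
pos=19: enter STRING mode
pos=19: ERROR — unterminated string

Answer: 19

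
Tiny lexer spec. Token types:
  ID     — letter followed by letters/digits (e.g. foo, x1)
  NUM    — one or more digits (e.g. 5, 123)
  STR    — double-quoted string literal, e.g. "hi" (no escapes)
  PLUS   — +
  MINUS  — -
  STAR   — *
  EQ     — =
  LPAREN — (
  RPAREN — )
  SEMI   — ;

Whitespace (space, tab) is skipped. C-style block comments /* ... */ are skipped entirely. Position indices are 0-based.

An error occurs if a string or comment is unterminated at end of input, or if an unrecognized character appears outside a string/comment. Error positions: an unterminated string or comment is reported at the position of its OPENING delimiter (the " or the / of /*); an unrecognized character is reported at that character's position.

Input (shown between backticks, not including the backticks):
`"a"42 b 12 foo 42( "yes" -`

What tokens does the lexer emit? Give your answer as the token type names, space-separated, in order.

Answer: STR NUM ID NUM ID NUM LPAREN STR MINUS

Derivation:
pos=0: enter STRING mode
pos=0: emit STR "a" (now at pos=3)
pos=3: emit NUM '42' (now at pos=5)
pos=6: emit ID 'b' (now at pos=7)
pos=8: emit NUM '12' (now at pos=10)
pos=11: emit ID 'foo' (now at pos=14)
pos=15: emit NUM '42' (now at pos=17)
pos=17: emit LPAREN '('
pos=19: enter STRING mode
pos=19: emit STR "yes" (now at pos=24)
pos=25: emit MINUS '-'
DONE. 9 tokens: [STR, NUM, ID, NUM, ID, NUM, LPAREN, STR, MINUS]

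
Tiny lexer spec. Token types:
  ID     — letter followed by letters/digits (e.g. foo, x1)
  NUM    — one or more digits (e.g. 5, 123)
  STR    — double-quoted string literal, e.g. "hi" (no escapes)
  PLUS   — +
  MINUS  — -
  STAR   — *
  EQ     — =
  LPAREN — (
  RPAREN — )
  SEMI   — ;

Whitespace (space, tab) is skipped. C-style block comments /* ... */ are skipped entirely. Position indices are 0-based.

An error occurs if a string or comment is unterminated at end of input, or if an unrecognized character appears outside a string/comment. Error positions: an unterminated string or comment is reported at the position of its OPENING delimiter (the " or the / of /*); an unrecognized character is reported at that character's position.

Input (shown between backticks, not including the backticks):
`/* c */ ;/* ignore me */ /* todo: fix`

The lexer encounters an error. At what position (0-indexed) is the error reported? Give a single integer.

Answer: 25

Derivation:
pos=0: enter COMMENT mode (saw '/*')
exit COMMENT mode (now at pos=7)
pos=8: emit SEMI ';'
pos=9: enter COMMENT mode (saw '/*')
exit COMMENT mode (now at pos=24)
pos=25: enter COMMENT mode (saw '/*')
pos=25: ERROR — unterminated comment (reached EOF)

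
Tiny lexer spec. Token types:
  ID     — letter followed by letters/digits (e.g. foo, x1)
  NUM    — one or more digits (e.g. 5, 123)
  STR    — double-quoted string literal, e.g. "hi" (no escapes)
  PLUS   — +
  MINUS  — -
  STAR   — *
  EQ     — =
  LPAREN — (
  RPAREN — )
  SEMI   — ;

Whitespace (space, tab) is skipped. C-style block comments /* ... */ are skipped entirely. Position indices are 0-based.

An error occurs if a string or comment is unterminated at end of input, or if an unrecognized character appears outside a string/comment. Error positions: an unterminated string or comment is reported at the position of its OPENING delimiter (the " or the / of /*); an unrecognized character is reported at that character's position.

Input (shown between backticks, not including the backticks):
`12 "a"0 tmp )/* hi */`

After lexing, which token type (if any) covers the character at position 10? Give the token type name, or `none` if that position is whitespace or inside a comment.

pos=0: emit NUM '12' (now at pos=2)
pos=3: enter STRING mode
pos=3: emit STR "a" (now at pos=6)
pos=6: emit NUM '0' (now at pos=7)
pos=8: emit ID 'tmp' (now at pos=11)
pos=12: emit RPAREN ')'
pos=13: enter COMMENT mode (saw '/*')
exit COMMENT mode (now at pos=21)
DONE. 5 tokens: [NUM, STR, NUM, ID, RPAREN]
Position 10: char is 'p' -> ID

Answer: ID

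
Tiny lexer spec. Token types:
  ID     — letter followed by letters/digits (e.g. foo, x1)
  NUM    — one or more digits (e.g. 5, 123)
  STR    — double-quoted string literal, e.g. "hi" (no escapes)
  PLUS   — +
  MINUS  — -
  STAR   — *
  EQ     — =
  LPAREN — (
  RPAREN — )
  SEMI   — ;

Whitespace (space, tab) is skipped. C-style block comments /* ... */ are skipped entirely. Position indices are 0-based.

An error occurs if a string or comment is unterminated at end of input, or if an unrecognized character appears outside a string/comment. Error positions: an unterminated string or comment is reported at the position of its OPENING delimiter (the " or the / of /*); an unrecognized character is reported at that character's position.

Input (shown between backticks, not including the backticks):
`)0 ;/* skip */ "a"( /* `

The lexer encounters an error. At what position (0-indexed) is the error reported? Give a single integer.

Answer: 20

Derivation:
pos=0: emit RPAREN ')'
pos=1: emit NUM '0' (now at pos=2)
pos=3: emit SEMI ';'
pos=4: enter COMMENT mode (saw '/*')
exit COMMENT mode (now at pos=14)
pos=15: enter STRING mode
pos=15: emit STR "a" (now at pos=18)
pos=18: emit LPAREN '('
pos=20: enter COMMENT mode (saw '/*')
pos=20: ERROR — unterminated comment (reached EOF)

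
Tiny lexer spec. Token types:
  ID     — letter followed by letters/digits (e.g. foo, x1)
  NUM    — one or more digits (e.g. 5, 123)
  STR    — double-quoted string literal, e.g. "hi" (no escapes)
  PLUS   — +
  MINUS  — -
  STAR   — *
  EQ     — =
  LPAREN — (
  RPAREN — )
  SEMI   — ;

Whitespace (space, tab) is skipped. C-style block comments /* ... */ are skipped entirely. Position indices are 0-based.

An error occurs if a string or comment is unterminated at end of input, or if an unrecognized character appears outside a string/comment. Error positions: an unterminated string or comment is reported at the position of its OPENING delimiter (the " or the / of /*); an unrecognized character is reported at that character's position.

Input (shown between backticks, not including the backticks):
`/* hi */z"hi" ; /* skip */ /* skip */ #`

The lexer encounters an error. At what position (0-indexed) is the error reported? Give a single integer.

Answer: 38

Derivation:
pos=0: enter COMMENT mode (saw '/*')
exit COMMENT mode (now at pos=8)
pos=8: emit ID 'z' (now at pos=9)
pos=9: enter STRING mode
pos=9: emit STR "hi" (now at pos=13)
pos=14: emit SEMI ';'
pos=16: enter COMMENT mode (saw '/*')
exit COMMENT mode (now at pos=26)
pos=27: enter COMMENT mode (saw '/*')
exit COMMENT mode (now at pos=37)
pos=38: ERROR — unrecognized char '#'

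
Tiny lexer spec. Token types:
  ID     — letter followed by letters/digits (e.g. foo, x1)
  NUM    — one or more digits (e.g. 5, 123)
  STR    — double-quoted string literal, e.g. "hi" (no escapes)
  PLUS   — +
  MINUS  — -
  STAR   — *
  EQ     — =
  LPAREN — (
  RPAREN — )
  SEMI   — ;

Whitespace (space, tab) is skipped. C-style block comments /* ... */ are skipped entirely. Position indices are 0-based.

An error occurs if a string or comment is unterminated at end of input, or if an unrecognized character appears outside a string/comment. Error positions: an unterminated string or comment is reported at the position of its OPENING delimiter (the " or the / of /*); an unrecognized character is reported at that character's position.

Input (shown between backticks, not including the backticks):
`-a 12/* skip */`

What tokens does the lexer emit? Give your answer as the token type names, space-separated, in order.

Answer: MINUS ID NUM

Derivation:
pos=0: emit MINUS '-'
pos=1: emit ID 'a' (now at pos=2)
pos=3: emit NUM '12' (now at pos=5)
pos=5: enter COMMENT mode (saw '/*')
exit COMMENT mode (now at pos=15)
DONE. 3 tokens: [MINUS, ID, NUM]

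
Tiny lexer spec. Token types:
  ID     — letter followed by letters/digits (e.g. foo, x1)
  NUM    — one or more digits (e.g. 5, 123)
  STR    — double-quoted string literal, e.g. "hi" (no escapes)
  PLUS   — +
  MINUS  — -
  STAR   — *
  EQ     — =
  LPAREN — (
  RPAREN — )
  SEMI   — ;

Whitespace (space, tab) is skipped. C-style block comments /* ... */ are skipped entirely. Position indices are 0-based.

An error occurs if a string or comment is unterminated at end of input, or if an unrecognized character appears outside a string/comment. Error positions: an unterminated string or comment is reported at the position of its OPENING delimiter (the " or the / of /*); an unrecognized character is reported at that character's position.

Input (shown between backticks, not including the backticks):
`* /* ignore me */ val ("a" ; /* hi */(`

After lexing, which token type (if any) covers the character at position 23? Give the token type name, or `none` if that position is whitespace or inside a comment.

pos=0: emit STAR '*'
pos=2: enter COMMENT mode (saw '/*')
exit COMMENT mode (now at pos=17)
pos=18: emit ID 'val' (now at pos=21)
pos=22: emit LPAREN '('
pos=23: enter STRING mode
pos=23: emit STR "a" (now at pos=26)
pos=27: emit SEMI ';'
pos=29: enter COMMENT mode (saw '/*')
exit COMMENT mode (now at pos=37)
pos=37: emit LPAREN '('
DONE. 6 tokens: [STAR, ID, LPAREN, STR, SEMI, LPAREN]
Position 23: char is '"' -> STR

Answer: STR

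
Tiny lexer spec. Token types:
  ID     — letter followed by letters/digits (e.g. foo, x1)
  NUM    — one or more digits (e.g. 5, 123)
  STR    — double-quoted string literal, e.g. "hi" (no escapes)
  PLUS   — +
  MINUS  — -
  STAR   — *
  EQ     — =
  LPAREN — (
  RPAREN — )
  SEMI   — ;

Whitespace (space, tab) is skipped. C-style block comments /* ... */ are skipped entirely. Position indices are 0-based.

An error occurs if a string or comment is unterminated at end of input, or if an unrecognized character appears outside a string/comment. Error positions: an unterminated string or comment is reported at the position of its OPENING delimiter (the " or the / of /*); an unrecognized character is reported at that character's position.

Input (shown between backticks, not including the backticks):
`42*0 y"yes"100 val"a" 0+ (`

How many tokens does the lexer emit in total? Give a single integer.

Answer: 11

Derivation:
pos=0: emit NUM '42' (now at pos=2)
pos=2: emit STAR '*'
pos=3: emit NUM '0' (now at pos=4)
pos=5: emit ID 'y' (now at pos=6)
pos=6: enter STRING mode
pos=6: emit STR "yes" (now at pos=11)
pos=11: emit NUM '100' (now at pos=14)
pos=15: emit ID 'val' (now at pos=18)
pos=18: enter STRING mode
pos=18: emit STR "a" (now at pos=21)
pos=22: emit NUM '0' (now at pos=23)
pos=23: emit PLUS '+'
pos=25: emit LPAREN '('
DONE. 11 tokens: [NUM, STAR, NUM, ID, STR, NUM, ID, STR, NUM, PLUS, LPAREN]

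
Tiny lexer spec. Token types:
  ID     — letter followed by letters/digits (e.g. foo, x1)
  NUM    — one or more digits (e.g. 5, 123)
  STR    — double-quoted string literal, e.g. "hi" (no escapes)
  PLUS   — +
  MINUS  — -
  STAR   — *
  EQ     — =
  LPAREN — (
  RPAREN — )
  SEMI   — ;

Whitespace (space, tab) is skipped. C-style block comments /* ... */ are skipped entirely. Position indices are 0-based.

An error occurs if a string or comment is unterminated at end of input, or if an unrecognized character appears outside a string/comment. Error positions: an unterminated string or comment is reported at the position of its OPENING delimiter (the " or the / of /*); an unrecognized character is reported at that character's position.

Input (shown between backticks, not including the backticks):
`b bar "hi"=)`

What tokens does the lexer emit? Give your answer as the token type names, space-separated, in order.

Answer: ID ID STR EQ RPAREN

Derivation:
pos=0: emit ID 'b' (now at pos=1)
pos=2: emit ID 'bar' (now at pos=5)
pos=6: enter STRING mode
pos=6: emit STR "hi" (now at pos=10)
pos=10: emit EQ '='
pos=11: emit RPAREN ')'
DONE. 5 tokens: [ID, ID, STR, EQ, RPAREN]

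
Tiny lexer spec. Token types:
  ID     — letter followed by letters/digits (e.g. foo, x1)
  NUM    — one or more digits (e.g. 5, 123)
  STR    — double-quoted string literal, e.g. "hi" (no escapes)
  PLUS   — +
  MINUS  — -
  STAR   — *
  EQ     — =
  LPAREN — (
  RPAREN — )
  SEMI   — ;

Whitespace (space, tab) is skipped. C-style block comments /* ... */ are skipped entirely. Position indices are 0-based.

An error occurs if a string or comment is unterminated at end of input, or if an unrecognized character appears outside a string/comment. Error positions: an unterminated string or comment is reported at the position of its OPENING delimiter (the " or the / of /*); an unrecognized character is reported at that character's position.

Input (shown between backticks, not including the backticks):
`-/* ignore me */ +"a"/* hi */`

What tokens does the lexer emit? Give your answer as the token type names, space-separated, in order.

pos=0: emit MINUS '-'
pos=1: enter COMMENT mode (saw '/*')
exit COMMENT mode (now at pos=16)
pos=17: emit PLUS '+'
pos=18: enter STRING mode
pos=18: emit STR "a" (now at pos=21)
pos=21: enter COMMENT mode (saw '/*')
exit COMMENT mode (now at pos=29)
DONE. 3 tokens: [MINUS, PLUS, STR]

Answer: MINUS PLUS STR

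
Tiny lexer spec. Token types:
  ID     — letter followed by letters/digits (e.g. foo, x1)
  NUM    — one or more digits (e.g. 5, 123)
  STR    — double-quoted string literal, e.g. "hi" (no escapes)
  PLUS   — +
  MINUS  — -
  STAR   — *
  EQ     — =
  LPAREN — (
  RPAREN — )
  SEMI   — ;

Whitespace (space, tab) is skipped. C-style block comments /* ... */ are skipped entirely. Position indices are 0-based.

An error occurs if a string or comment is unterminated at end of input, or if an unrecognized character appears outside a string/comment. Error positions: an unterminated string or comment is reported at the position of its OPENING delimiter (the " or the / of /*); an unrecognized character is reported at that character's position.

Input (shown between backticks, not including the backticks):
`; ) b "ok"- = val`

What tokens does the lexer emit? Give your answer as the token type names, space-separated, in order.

Answer: SEMI RPAREN ID STR MINUS EQ ID

Derivation:
pos=0: emit SEMI ';'
pos=2: emit RPAREN ')'
pos=4: emit ID 'b' (now at pos=5)
pos=6: enter STRING mode
pos=6: emit STR "ok" (now at pos=10)
pos=10: emit MINUS '-'
pos=12: emit EQ '='
pos=14: emit ID 'val' (now at pos=17)
DONE. 7 tokens: [SEMI, RPAREN, ID, STR, MINUS, EQ, ID]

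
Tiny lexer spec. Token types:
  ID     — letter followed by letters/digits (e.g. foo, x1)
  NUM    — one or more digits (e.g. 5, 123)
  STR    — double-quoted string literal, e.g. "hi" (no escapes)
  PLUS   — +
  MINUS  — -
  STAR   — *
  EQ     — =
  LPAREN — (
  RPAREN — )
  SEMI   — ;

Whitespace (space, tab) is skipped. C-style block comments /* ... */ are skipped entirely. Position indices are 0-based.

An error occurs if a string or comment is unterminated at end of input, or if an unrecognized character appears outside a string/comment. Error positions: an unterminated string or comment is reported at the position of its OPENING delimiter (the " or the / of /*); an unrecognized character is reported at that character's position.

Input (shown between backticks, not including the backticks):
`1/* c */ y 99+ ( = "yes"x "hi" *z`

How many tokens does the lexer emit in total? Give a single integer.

Answer: 11

Derivation:
pos=0: emit NUM '1' (now at pos=1)
pos=1: enter COMMENT mode (saw '/*')
exit COMMENT mode (now at pos=8)
pos=9: emit ID 'y' (now at pos=10)
pos=11: emit NUM '99' (now at pos=13)
pos=13: emit PLUS '+'
pos=15: emit LPAREN '('
pos=17: emit EQ '='
pos=19: enter STRING mode
pos=19: emit STR "yes" (now at pos=24)
pos=24: emit ID 'x' (now at pos=25)
pos=26: enter STRING mode
pos=26: emit STR "hi" (now at pos=30)
pos=31: emit STAR '*'
pos=32: emit ID 'z' (now at pos=33)
DONE. 11 tokens: [NUM, ID, NUM, PLUS, LPAREN, EQ, STR, ID, STR, STAR, ID]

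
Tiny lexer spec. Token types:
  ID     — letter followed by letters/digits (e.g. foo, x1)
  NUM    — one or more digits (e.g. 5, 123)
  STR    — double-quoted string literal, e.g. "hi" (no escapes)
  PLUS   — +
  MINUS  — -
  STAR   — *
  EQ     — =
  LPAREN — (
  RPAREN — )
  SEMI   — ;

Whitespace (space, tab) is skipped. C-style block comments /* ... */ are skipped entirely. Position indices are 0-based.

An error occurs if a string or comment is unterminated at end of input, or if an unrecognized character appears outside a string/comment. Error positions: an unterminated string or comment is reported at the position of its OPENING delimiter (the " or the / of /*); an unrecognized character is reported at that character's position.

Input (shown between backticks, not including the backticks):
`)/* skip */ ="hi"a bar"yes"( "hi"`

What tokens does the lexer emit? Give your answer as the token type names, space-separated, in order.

pos=0: emit RPAREN ')'
pos=1: enter COMMENT mode (saw '/*')
exit COMMENT mode (now at pos=11)
pos=12: emit EQ '='
pos=13: enter STRING mode
pos=13: emit STR "hi" (now at pos=17)
pos=17: emit ID 'a' (now at pos=18)
pos=19: emit ID 'bar' (now at pos=22)
pos=22: enter STRING mode
pos=22: emit STR "yes" (now at pos=27)
pos=27: emit LPAREN '('
pos=29: enter STRING mode
pos=29: emit STR "hi" (now at pos=33)
DONE. 8 tokens: [RPAREN, EQ, STR, ID, ID, STR, LPAREN, STR]

Answer: RPAREN EQ STR ID ID STR LPAREN STR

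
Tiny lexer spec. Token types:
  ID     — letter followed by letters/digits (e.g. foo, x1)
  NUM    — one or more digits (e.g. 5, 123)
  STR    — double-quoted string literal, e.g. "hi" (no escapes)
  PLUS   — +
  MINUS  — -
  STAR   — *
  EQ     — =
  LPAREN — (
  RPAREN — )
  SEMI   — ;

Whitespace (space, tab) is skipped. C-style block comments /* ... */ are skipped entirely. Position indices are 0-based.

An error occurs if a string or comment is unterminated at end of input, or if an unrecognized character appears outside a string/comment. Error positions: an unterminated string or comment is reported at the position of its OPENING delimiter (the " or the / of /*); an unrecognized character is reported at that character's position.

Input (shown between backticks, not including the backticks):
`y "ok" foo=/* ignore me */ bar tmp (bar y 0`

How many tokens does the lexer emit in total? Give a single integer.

pos=0: emit ID 'y' (now at pos=1)
pos=2: enter STRING mode
pos=2: emit STR "ok" (now at pos=6)
pos=7: emit ID 'foo' (now at pos=10)
pos=10: emit EQ '='
pos=11: enter COMMENT mode (saw '/*')
exit COMMENT mode (now at pos=26)
pos=27: emit ID 'bar' (now at pos=30)
pos=31: emit ID 'tmp' (now at pos=34)
pos=35: emit LPAREN '('
pos=36: emit ID 'bar' (now at pos=39)
pos=40: emit ID 'y' (now at pos=41)
pos=42: emit NUM '0' (now at pos=43)
DONE. 10 tokens: [ID, STR, ID, EQ, ID, ID, LPAREN, ID, ID, NUM]

Answer: 10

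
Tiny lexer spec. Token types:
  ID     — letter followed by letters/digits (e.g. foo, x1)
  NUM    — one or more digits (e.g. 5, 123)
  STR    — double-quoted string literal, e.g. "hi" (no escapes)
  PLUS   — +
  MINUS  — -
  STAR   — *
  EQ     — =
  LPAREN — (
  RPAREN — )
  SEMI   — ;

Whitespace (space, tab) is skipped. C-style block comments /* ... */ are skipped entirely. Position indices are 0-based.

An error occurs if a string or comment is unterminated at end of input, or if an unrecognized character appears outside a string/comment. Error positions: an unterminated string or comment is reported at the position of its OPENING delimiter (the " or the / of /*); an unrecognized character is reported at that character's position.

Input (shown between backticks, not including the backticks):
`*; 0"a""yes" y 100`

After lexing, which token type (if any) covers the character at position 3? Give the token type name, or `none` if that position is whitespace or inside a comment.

pos=0: emit STAR '*'
pos=1: emit SEMI ';'
pos=3: emit NUM '0' (now at pos=4)
pos=4: enter STRING mode
pos=4: emit STR "a" (now at pos=7)
pos=7: enter STRING mode
pos=7: emit STR "yes" (now at pos=12)
pos=13: emit ID 'y' (now at pos=14)
pos=15: emit NUM '100' (now at pos=18)
DONE. 7 tokens: [STAR, SEMI, NUM, STR, STR, ID, NUM]
Position 3: char is '0' -> NUM

Answer: NUM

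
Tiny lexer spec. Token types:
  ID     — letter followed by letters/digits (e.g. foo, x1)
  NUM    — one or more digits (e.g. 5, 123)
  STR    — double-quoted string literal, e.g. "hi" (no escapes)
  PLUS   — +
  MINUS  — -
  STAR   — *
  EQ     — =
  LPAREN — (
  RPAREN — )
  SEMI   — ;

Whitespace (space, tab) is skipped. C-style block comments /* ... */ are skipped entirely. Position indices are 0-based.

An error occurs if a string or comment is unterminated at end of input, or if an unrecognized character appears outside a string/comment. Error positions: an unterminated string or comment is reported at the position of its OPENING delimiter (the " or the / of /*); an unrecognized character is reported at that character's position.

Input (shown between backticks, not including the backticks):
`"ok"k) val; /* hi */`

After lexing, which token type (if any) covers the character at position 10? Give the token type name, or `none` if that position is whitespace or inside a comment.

pos=0: enter STRING mode
pos=0: emit STR "ok" (now at pos=4)
pos=4: emit ID 'k' (now at pos=5)
pos=5: emit RPAREN ')'
pos=7: emit ID 'val' (now at pos=10)
pos=10: emit SEMI ';'
pos=12: enter COMMENT mode (saw '/*')
exit COMMENT mode (now at pos=20)
DONE. 5 tokens: [STR, ID, RPAREN, ID, SEMI]
Position 10: char is ';' -> SEMI

Answer: SEMI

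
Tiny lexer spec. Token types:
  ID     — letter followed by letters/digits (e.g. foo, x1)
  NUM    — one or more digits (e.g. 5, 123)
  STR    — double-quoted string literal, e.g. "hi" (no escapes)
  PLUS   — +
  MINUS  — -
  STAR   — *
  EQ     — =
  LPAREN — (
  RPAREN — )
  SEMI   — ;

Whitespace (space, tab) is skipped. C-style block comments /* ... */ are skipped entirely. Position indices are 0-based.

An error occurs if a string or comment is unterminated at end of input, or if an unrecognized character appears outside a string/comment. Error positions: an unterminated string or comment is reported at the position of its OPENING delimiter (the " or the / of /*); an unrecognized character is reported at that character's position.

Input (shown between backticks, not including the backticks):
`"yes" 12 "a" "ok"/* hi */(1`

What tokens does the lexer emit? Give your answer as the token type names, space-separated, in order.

pos=0: enter STRING mode
pos=0: emit STR "yes" (now at pos=5)
pos=6: emit NUM '12' (now at pos=8)
pos=9: enter STRING mode
pos=9: emit STR "a" (now at pos=12)
pos=13: enter STRING mode
pos=13: emit STR "ok" (now at pos=17)
pos=17: enter COMMENT mode (saw '/*')
exit COMMENT mode (now at pos=25)
pos=25: emit LPAREN '('
pos=26: emit NUM '1' (now at pos=27)
DONE. 6 tokens: [STR, NUM, STR, STR, LPAREN, NUM]

Answer: STR NUM STR STR LPAREN NUM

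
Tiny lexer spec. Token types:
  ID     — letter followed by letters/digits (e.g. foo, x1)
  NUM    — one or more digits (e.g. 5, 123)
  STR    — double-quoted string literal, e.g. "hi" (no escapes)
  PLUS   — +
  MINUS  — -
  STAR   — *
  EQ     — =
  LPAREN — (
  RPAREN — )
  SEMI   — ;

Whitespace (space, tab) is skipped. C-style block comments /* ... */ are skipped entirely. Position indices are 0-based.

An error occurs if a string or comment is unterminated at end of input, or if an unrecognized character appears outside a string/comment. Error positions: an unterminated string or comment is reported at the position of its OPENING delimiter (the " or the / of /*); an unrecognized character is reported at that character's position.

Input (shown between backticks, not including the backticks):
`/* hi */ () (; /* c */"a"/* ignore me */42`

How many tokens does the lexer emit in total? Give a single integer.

Answer: 6

Derivation:
pos=0: enter COMMENT mode (saw '/*')
exit COMMENT mode (now at pos=8)
pos=9: emit LPAREN '('
pos=10: emit RPAREN ')'
pos=12: emit LPAREN '('
pos=13: emit SEMI ';'
pos=15: enter COMMENT mode (saw '/*')
exit COMMENT mode (now at pos=22)
pos=22: enter STRING mode
pos=22: emit STR "a" (now at pos=25)
pos=25: enter COMMENT mode (saw '/*')
exit COMMENT mode (now at pos=40)
pos=40: emit NUM '42' (now at pos=42)
DONE. 6 tokens: [LPAREN, RPAREN, LPAREN, SEMI, STR, NUM]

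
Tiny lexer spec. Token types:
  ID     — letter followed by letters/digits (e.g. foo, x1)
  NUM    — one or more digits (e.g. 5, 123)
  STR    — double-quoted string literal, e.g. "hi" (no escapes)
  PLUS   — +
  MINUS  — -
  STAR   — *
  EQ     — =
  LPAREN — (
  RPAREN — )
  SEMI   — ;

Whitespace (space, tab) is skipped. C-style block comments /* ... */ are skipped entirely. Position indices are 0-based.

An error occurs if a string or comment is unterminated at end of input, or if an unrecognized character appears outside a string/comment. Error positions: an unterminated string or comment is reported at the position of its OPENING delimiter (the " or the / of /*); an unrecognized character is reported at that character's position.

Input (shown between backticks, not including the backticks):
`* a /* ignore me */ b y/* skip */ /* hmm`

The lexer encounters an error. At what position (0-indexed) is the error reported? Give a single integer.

Answer: 34

Derivation:
pos=0: emit STAR '*'
pos=2: emit ID 'a' (now at pos=3)
pos=4: enter COMMENT mode (saw '/*')
exit COMMENT mode (now at pos=19)
pos=20: emit ID 'b' (now at pos=21)
pos=22: emit ID 'y' (now at pos=23)
pos=23: enter COMMENT mode (saw '/*')
exit COMMENT mode (now at pos=33)
pos=34: enter COMMENT mode (saw '/*')
pos=34: ERROR — unterminated comment (reached EOF)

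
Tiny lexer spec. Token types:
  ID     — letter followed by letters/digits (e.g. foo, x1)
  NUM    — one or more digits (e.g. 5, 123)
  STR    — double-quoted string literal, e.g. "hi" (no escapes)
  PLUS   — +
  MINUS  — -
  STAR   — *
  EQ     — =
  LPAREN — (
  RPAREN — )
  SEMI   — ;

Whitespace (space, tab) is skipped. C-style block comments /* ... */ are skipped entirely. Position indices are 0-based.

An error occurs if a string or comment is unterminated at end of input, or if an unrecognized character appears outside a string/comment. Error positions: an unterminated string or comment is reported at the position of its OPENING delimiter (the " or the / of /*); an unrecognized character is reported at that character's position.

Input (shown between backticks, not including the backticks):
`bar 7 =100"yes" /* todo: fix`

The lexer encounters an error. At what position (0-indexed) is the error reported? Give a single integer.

Answer: 16

Derivation:
pos=0: emit ID 'bar' (now at pos=3)
pos=4: emit NUM '7' (now at pos=5)
pos=6: emit EQ '='
pos=7: emit NUM '100' (now at pos=10)
pos=10: enter STRING mode
pos=10: emit STR "yes" (now at pos=15)
pos=16: enter COMMENT mode (saw '/*')
pos=16: ERROR — unterminated comment (reached EOF)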